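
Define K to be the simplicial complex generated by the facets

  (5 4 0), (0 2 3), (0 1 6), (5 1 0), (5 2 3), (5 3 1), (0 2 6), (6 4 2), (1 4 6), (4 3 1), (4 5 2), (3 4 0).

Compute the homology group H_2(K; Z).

H_2 ≅ 0.

We work with the vertex ordering 0 < 1 < 2 < 3 < 4 < 5 < 6. The simplices of K, each written with vertices in increasing order, are:

  0-simplices (7): [0], [1], [2], [3], [4], [5], [6]
  1-simplices (18): [0,1], [0,2], [0,3], [0,4], [0,5], [0,6], [1,3], [1,4], [1,5], [1,6], [2,3], [2,4], [2,5], [2,6], [3,4], [3,5], [4,5], [4,6]
  2-simplices (12): [0,1,5], [0,1,6], [0,2,3], [0,2,6], [0,3,4], [0,4,5], [1,3,4], [1,3,5], [1,4,6], [2,3,5], [2,4,5], [2,4,6]

giving chain groups C_0 ≅ Z^7, C_1 ≅ Z^18, C_2 ≅ Z^12.

The boundary map ∂_1: C_1 → C_0 sends each edge [p,q] (with p < q) to q − p.
This gives a 7×18 integer matrix of rank 6; reducing to Smith normal form yields diagonal entries (1,1,1,1,1,1).

Boundary ∂_2: C_2 → C_1 sends each 2-simplex [p,q,r] to [q,r] − [p,r] + [p,q]. For instance
  ∂[1,3,5] = [3,5] − [1,5] + [1,3],
  ∂[0,3,4] = [3,4] − [0,4] + [0,3].
The resulting 18×12 matrix has rank 12, and its Smith normal form has invariant factors (1,1,1,1,1,1,1,1,1,1,1,2).

From H_k ≅ ker(∂_k) / im(∂_{k+1}) we obtain:

  H_2: rank ker ∂_2 − rank ∂_3 = (12 − 12) − 0 = 0, and there is no ∂_3, so H_2 ≅ 0.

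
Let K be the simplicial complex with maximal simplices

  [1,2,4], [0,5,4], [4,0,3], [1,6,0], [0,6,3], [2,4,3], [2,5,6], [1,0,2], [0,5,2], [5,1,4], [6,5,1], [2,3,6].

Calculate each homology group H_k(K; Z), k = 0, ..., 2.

H_0 = Z,  H_1 = Z/2,  H_2 = 0.

Order the vertices as 0 < 1 < 2 < 3 < 4 < 5 < 6. Listing each simplex with vertices in this order, K has dimension 2 with simplices:

  0-simplices (7): [0], [1], [2], [3], [4], [5], [6]
  1-simplices (18): [0,1], [0,2], [0,3], [0,4], [0,5], [0,6], [1,2], [1,4], [1,5], [1,6], [2,3], [2,4], [2,5], [2,6], [3,4], [3,6], [4,5], [5,6]
  2-simplices (12): [0,1,2], [0,1,6], [0,2,5], [0,3,4], [0,3,6], [0,4,5], [1,2,4], [1,4,5], [1,5,6], [2,3,4], [2,3,6], [2,5,6]

so the chain groups are C_0 ≅ Z^7, C_1 ≅ Z^18, C_2 ≅ Z^12.

Boundary ∂_1: C_1 → C_0 maps an edge to its endpoints' difference, ∂[p,q] = q − p.
This gives a 7×18 integer matrix of rank 6; reducing to Smith normal form yields diagonal entries (1,1,1,1,1,1).

The boundary map ∂_2: C_2 → C_1 sends each 2-simplex [p,q,r] to [q,r] − [p,r] + [p,q]. For instance
  ∂[1,2,4] = [2,4] − [1,4] + [1,2],
  ∂[1,4,5] = [4,5] − [1,5] + [1,4].
The 18×12 boundary matrix has rank 12 and Smith normal form diag(1,1,1,1,1,1,1,1,1,1,1,2).

Now H_k = ker ∂_k / im ∂_{k+1}, so:

  H_0: rank C_0 − rank ∂_1 = 7 − 6 = 1, and the invariant factors of ∂_1 are all 1, so H_0 = Z.
  H_1: rank ker ∂_1 − rank ∂_2 = (18 − 6) − 12 = 0, and ∂_2 has invariant factor 2 > 1, so H_1 = Z/2.
  H_2: rank ker ∂_2 − rank ∂_3 = (12 − 12) − 0 = 0, and there is no ∂_3, so H_2 = 0.

As a check, the Euler characteristic is 7 − 18 + 12 = 1, which agrees with 1 − 0 + 0 = 1.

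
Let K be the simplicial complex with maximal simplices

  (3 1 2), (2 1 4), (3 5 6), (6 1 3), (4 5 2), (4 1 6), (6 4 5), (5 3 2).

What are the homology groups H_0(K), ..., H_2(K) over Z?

K has 6 vertices, 12 edges, 8 triangles.
rank ∂_0 = 0, rank ∂_1 = 5 ⇒ b_0 = 6 − 0 − 5 = 1; all invariant factors of ∂_1 are 1 so no torsion. So H_0 ≅ Z.
rank ∂_1 = 5, rank ∂_2 = 7 ⇒ b_1 = 12 − 5 − 7 = 0; all invariant factors of ∂_2 are 1 so no torsion. So H_1 ≅ 0.
rank ∂_2 = 7, rank ∂_3 = 0 ⇒ b_2 = 8 − 7 − 0 = 1. So H_2 ≅ Z.

H_0 = Z,  H_1 = 0,  H_2 = Z.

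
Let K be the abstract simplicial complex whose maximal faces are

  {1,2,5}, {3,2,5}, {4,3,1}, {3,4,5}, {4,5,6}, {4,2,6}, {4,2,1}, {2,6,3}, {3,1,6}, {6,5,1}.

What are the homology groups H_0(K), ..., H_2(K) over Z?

K has 6 vertices, 15 edges, 10 triangles.
rank ∂_0 = 0, rank ∂_1 = 5 ⇒ b_0 = 6 − 0 − 5 = 1; all invariant factors of ∂_1 are 1 so no torsion. So H_0 = Z.
rank ∂_1 = 5, rank ∂_2 = 10 ⇒ b_1 = 15 − 5 − 10 = 0; ∂_2 has invariant factor(s) [2] giving torsion. So H_1 = Z/2Z.
rank ∂_2 = 10, rank ∂_3 = 0 ⇒ b_2 = 10 − 10 − 0 = 0. So H_2 = 0.

H_0 = Z,  H_1 = Z/2Z,  H_2 = 0.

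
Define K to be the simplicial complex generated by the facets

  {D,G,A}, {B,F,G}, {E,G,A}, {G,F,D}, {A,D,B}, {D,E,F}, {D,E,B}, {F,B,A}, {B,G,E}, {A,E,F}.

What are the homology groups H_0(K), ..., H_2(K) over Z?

Order the vertices as A < B < D < E < F < G. Listing each simplex with vertices in this order, K has dimension 2 with simplices:

  0-simplices (6): A, B, D, E, F, G
  1-simplices (15): AB, AD, AE, AF, AG, BD, BE, BF, BG, DE, DF, DG, EF, EG, FG
  2-simplices (10): ABD, ABF, ADG, AEF, AEG, BDE, BEG, BFG, DEF, DFG

giving chain groups C_0 ≅ Z^6, C_1 ≅ Z^15, C_2 ≅ Z^10.

The boundary map ∂_1: C_1 → C_0 is given by ∂[p,q] = [q] − [p]. For instance
  ∂AD = D − A.
The 6×15 boundary matrix has rank 5 and Smith normal form diag(1,1,1,1,1).

Boundary ∂_2: C_2 → C_1 sends each 2-simplex [p,q,r] to [q,r] − [p,r] + [p,q]. For instance
  ∂AEF = EF − AF + AE,
  ∂DEF = EF − DF + DE.
The 15×10 boundary matrix has rank 10 and Smith normal form diag(1,1,1,1,1,1,1,1,1,2).

Now H_k = ker ∂_k / im ∂_{k+1}, so:

  H_0: rank C_0 − rank ∂_1 = 6 − 5 = 1, and the invariant factors of ∂_1 are all 1, so H_0 ≅ Z.
  H_1: rank ker ∂_1 − rank ∂_2 = (15 − 5) − 10 = 0, and ∂_2 has invariant factor 2 > 1, so H_1 ≅ Z/2Z.
  H_2: rank ker ∂_2 − rank ∂_3 = (10 − 10) − 0 = 0, and there is no ∂_3, so H_2 ≅ 0.

H_0 = Z,  H_1 = Z/2Z,  H_2 = 0.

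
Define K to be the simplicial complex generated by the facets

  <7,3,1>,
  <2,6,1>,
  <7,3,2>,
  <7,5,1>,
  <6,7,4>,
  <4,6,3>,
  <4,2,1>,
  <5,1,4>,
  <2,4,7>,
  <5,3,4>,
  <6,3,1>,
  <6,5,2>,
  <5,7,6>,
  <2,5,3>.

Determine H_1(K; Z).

Take the total order 1 < 2 < 3 < 4 < 5 < 6 < 7 on the vertex set. Then K (dimension 2) consists of the simplices:

  0-simplices (7): [1], [2], [3], [4], [5], [6], [7]
  1-simplices (21): [1,2], [1,3], [1,4], [1,5], [1,6], [1,7], [2,3], [2,4], [2,5], [2,6], [2,7], [3,4], [3,5], [3,6], [3,7], [4,5], [4,6], [4,7], [5,6], [5,7], [6,7]
  2-simplices (14): [1,2,4], [1,2,6], [1,3,6], [1,3,7], [1,4,5], [1,5,7], [2,3,5], [2,3,7], [2,4,7], [2,5,6], [3,4,5], [3,4,6], [4,6,7], [5,6,7]

Hence C_0 ≅ Z^7, C_1 ≅ Z^21, C_2 ≅ Z^14.

The boundary map ∂_1: C_1 → C_0 is given by ∂[p,q] = [q] − [p].
As a 7×21 matrix over Z this has rank 6, with invariant factors (1,1,1,1,1,1).

Boundary ∂_2: C_2 → C_1 maps a triangle to the signed sum of its edges. For instance
  ∂[2,3,5] = [3,5] − [2,5] + [2,3],
  ∂[5,6,7] = [6,7] − [5,7] + [5,6].
The resulting 21×14 matrix has rank 13, and its Smith normal form has invariant factors (1,1,1,1,1,1,1,1,1,1,1,1,1).

From H_k ≅ ker(∂_k) / im(∂_{k+1}) we obtain:

  H_1: rank ker ∂_1 − rank ∂_2 = (21 − 6) − 13 = 2, and the invariant factors of ∂_2 are all 1, so H_1 ≅ Z^2.

H_1 = Z^2.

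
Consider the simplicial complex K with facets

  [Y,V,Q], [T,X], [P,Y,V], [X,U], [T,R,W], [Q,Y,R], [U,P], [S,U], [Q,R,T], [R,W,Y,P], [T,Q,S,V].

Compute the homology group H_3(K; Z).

Fix the vertex order P < Q < R < S < T < U < V < W < X < Y and write every simplex with vertices in increasing order. Then dim K = 3 and the simplices of K are:

  0-simplices (10): P, Q, R, S, T, U, V, W, X, Y
  1-simplices (22): PR, PU, PV, PW, PY, QR, QS, QT, QV, QY, RT, RW, RY, ST, SU, SV, TV, TW, TX, UX, VY, WY
  2-simplices (13): PRW, PRY, PVY, PWY, QRT, QRY, QST, QSV, QTV, QVY, RTW, RWY, STV
  3-simplices (2): PRWY, QSTV

giving chain groups C_0 ≅ Z^10, C_1 ≅ Z^22, C_2 ≅ Z^13, C_3 ≅ Z^2.

Boundary ∂_1: C_1 → C_0 sends each edge [p,q] (with p < q) to q − p.
The resulting 10×22 matrix has rank 9, and its Smith normal form has invariant factors (1,1,1,1,1,1,1,1,1).

The boundary map ∂_2: C_2 → C_1 sends each 2-simplex [p,q,r] to [q,r] − [p,r] + [p,q]. For instance
  ∂PWY = WY − PY + PW,
  ∂QTV = TV − QV + QT.
The 22×13 boundary matrix has rank 11 and Smith normal form diag(1,1,1,1,1,1,1,1,1,1,1).

∂_3: C_3 → C_2 sends each 3-simplex σ to the alternating sum Σ_i (−1)^i (σ with its i-th vertex removed). For instance
  ∂QSTV = STV − QTV + QSV − QST,
  ∂PRWY = RWY − PWY + PRY − PRW.
The 13×2 boundary matrix has rank 2 and Smith normal form diag(1,1).

From H_k ≅ ker(∂_k) / im(∂_{k+1}) we obtain:

  H_3: rank ker ∂_3 − rank ∂_4 = (2 − 2) − 0 = 0, and there is no ∂_4, so H_3 ≅ 0.

H_3 ≅ 0.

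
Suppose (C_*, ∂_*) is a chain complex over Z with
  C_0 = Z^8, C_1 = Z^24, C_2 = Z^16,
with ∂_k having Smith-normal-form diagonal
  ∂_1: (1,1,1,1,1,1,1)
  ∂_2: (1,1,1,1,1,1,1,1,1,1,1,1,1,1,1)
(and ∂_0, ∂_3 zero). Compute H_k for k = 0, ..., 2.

H_0: b_0 = 8 − 0 − 7 = 1; torsion from ∂_1 factors > 1: none. So H_0 = Z.
H_1: b_1 = 24 − 7 − 15 = 2; torsion from ∂_2 factors > 1: none. So H_1 = Z^2.
H_2: b_2 = 16 − 15 − 0 = 1; torsion from ∂_3 factors > 1: none. So H_2 = Z.

H_0 = Z,  H_1 = Z^2,  H_2 = Z.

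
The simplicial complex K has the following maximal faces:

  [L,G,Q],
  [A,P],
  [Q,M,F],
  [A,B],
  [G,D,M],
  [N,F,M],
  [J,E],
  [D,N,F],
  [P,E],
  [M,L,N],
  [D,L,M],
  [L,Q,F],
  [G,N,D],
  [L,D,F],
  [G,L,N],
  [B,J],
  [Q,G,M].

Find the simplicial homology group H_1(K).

H_1 = Z ⊕ Z/2.

We work with the vertex ordering A < B < D < E < F < G < J < L < M < N < P < Q. The simplices of K, each written with vertices in increasing order, are:

  0-simplices (12): A, B, D, E, F, G, J, L, M, N, P, Q
  1-simplices (23): AB, AP, BJ, DF, DG, DL, DM, DN, EJ, EP, FL, FM, FN, FQ, GL, GM, GN, GQ, LM, LN, LQ, MN, MQ
  2-simplices (12): DFL, DFN, DGM, DGN, DLM, FLQ, FMN, FMQ, GLN, GLQ, GMQ, LMN

so the chain groups are C_0 ≅ Z^12, C_1 ≅ Z^23, C_2 ≅ Z^12.

The boundary map ∂_1: C_1 → C_0 sends each edge [p,q] (with p < q) to q − p. For instance
  ∂EP = P − E.
This gives a 12×23 integer matrix of rank 10; reducing to Smith normal form yields diagonal entries (1,1,1,1,1,1,1,1,1,1).

Boundary ∂_2: C_2 → C_1 maps a triangle to the signed sum of its edges. For instance
  ∂FMN = MN − FN + FM,
  ∂GMQ = MQ − GQ + GM.
This gives a 23×12 integer matrix of rank 12; reducing to Smith normal form yields diagonal entries (1,1,1,1,1,1,1,1,1,1,1,2).

Computing H_k = (kernel of ∂_k) / (image of ∂_{k+1}):

  H_1: rank ker ∂_1 − rank ∂_2 = (23 − 10) − 12 = 1, and ∂_2 has invariant factor 2 > 1, so H_1 = Z ⊕ Z/2.

(K is a triangulation of the disjoint union of the real projective plane RP^2 and the circle S^1.)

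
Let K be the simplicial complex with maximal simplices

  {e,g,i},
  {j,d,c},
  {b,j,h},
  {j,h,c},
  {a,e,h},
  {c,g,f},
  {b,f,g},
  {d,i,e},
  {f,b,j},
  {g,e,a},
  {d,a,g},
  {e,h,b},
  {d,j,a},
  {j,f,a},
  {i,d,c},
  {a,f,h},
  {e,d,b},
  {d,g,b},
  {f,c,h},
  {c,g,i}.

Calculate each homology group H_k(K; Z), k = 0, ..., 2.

Fix the vertex order a < b < c < d < e < f < g < h < i < j and write every simplex with vertices in increasing order. Then dim K = 2 and the simplices of K are:

  0-simplices (10): a, b, c, d, e, f, g, h, i, j
  1-simplices (30): ad, ae, af, ag, ah, aj, bd, be, bf, bg, bh, bj, cd, cf, cg, ch, ci, cj, de, dg, di, dj, eg, eh, ei, fg, fh, fj, gi, hj
  2-simplices (20): adg, adj, aeg, aeh, afh, afj, bde, bdg, beh, bfg, bfj, bhj, cdi, cdj, cfg, cfh, cgi, chj, dei, egi

giving chain groups C_0 ≅ Z^10, C_1 ≅ Z^30, C_2 ≅ Z^20.

Boundary ∂_1: C_1 → C_0 sends each edge [p,q] (with p < q) to q − p. For instance
  ∂fj = j − f.
The 10×30 boundary matrix has rank 9 and Smith normal form diag(1,1,1,1,1,1,1,1,1).

The boundary map ∂_2: C_2 → C_1 maps a triangle to the signed sum of its edges. For instance
  ∂afj = fj − aj + af,
  ∂dei = ei − di + de.
The 30×20 boundary matrix has rank 20 and Smith normal form diag(1,1,1,1,1,1,1,1,1,1,1,1,1,1,1,1,1,1,1,2).

Computing H_k = (kernel of ∂_k) / (image of ∂_{k+1}):

  H_0: rank C_0 − rank ∂_1 = 10 − 9 = 1, and the invariant factors of ∂_1 are all 1, so H_0 = Z.
  H_1: rank ker ∂_1 − rank ∂_2 = (30 − 9) − 20 = 1, and ∂_2 has invariant factor 2 > 1, so H_1 = Z ⊕ Z/2.
  H_2: rank ker ∂_2 − rank ∂_3 = (20 − 20) − 0 = 0, and there is no ∂_3, so H_2 = 0.

As a check, the Euler characteristic is 10 − 30 + 20 = 0, which agrees with 1 − 1 + 0 = 0.
(K is a triangulation of the Klein bottle.)

H_0 = Z,  H_1 = Z ⊕ Z/2,  H_2 = 0.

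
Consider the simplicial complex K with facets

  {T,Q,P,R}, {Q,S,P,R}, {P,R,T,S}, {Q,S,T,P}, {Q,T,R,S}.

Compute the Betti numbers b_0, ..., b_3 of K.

We work with the vertex ordering P < Q < R < S < T. The simplices of K, each written with vertices in increasing order, are:

  0-simplices (5): P, Q, R, S, T
  1-simplices (10): PQ, PR, PS, PT, QR, QS, QT, RS, RT, ST
  2-simplices (10): PQR, PQS, PQT, PRS, PRT, PST, QRS, QRT, QST, RST
  3-simplices (5): PQRS, PQRT, PQST, PRST, QRST

Hence C_0 ≅ Z^5, C_1 ≅ Z^10, C_2 ≅ Z^10, C_3 ≅ Z^5.

∂_1: C_1 → C_0 is given by ∂[p,q] = [q] − [p].
As a 5×10 matrix over Z this has rank 4, with invariant factors (1,1,1,1).

Boundary ∂_2: C_2 → C_1 acts by ∂[p,q,r] = [q,r] − [p,r] + [p,q]. For instance
  ∂PQT = QT − PT + PQ,
  ∂RST = ST − RT + RS.
The 10×10 boundary matrix has rank 6 and Smith normal form diag(1,1,1,1,1,1).

The boundary map ∂_3: C_3 → C_2 sends each 3-simplex σ to the alternating sum Σ_i (−1)^i (σ with its i-th vertex removed). For instance
  ∂QRST = RST − QST + QRT − QRS,
  ∂PQRT = QRT − PRT + PQT − PQR.
This gives a 10×5 integer matrix of rank 4; reducing to Smith normal form yields diagonal entries (1,1,1,1).

Reading off H_k = ker ∂_k / im ∂_{k+1}:

  H_0: rank C_0 − rank ∂_1 = 5 − 4 = 1, and the invariant factors of ∂_1 are all 1, so H_0 ≅ Z.
  H_1: rank ker ∂_1 − rank ∂_2 = (10 − 4) − 6 = 0, and the invariant factors of ∂_2 are all 1, so H_1 ≅ 0.
  H_2: rank ker ∂_2 − rank ∂_3 = (10 − 6) − 4 = 0, and the invariant factors of ∂_3 are all 1, so H_2 ≅ 0.
  H_3: rank ker ∂_3 − rank ∂_4 = (5 − 4) − 0 = 1, and there is no ∂_4, so H_3 ≅ Z.

Hence the Betti numbers are b_0 = 1, b_1 = 0, b_2 = 0, b_3 = 1.

b_0 = 1, b_1 = 0, b_2 = 0, b_3 = 1.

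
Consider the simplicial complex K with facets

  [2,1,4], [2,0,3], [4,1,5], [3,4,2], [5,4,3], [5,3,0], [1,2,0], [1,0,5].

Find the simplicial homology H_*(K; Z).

We work with the vertex ordering 0 < 1 < 2 < 3 < 4 < 5. The simplices of K, each written with vertices in increasing order, are:

  0-simplices (6): [0], [1], [2], [3], [4], [5]
  1-simplices (12): [0,1], [0,2], [0,3], [0,5], [1,2], [1,4], [1,5], [2,3], [2,4], [3,4], [3,5], [4,5]
  2-simplices (8): [0,1,2], [0,1,5], [0,2,3], [0,3,5], [1,2,4], [1,4,5], [2,3,4], [3,4,5]

giving chain groups C_0 ≅ Z^6, C_1 ≅ Z^12, C_2 ≅ Z^8.

Boundary ∂_1: C_1 → C_0 is given by ∂[p,q] = [q] − [p]. For instance
  ∂[4,5] = [5] − [4].
As a 6×12 matrix over Z this has rank 5, with invariant factors (1,1,1,1,1).

The boundary map ∂_2: C_2 → C_1 acts by ∂[p,q,r] = [q,r] − [p,r] + [p,q]. For instance
  ∂[1,4,5] = [4,5] − [1,5] + [1,4],
  ∂[0,3,5] = [3,5] − [0,5] + [0,3].
This gives a 12×8 integer matrix of rank 7; reducing to Smith normal form yields diagonal entries (1,1,1,1,1,1,1).

Now H_k = ker ∂_k / im ∂_{k+1}, so:

  H_0: rank C_0 − rank ∂_1 = 6 − 5 = 1, and the invariant factors of ∂_1 are all 1, so H_0 = Z.
  H_1: rank ker ∂_1 − rank ∂_2 = (12 − 5) − 7 = 0, and the invariant factors of ∂_2 are all 1, so H_1 = 0.
  H_2: rank ker ∂_2 − rank ∂_3 = (8 − 7) − 0 = 1, and there is no ∂_3, so H_2 = Z.

(K is a triangulation of the 2-sphere S^2.)

H_0 = Z,  H_1 = 0,  H_2 = Z.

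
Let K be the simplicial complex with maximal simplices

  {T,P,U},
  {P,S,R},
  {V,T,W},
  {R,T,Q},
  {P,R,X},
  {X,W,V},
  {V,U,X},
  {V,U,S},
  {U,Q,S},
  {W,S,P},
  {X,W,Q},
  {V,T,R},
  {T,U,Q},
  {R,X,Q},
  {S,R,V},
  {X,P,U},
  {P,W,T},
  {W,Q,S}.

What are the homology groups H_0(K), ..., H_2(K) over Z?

H_0 = Z,  H_1 = Z^2,  H_2 = Z.

We work with the vertex ordering P < Q < R < S < T < U < V < W < X. The simplices of K, each written with vertices in increasing order, are:

  0-simplices (9): P, Q, R, S, T, U, V, W, X
  1-simplices (27): PR, PS, PT, PU, PW, PX, QR, QS, QT, QU, QW, QX, RS, RT, RV, RX, SU, SV, SW, TU, TV, TW, UV, UX, VW, VX, WX
  2-simplices (18): PRS, PRX, PSW, PTU, PTW, PUX, QRT, QRX, QSU, QSW, QTU, QWX, RSV, RTV, SUV, TVW, UVX, VWX

giving chain groups C_0 ≅ Z^9, C_1 ≅ Z^27, C_2 ≅ Z^18.

The boundary map ∂_1: C_1 → C_0 is given by ∂[p,q] = [q] − [p].
As a 9×27 matrix over Z this has rank 8, with invariant factors (1,1,1,1,1,1,1,1).

The boundary map ∂_2: C_2 → C_1 sends each 2-simplex [p,q,r] to [q,r] − [p,r] + [p,q]. For instance
  ∂QRX = RX − QX + QR,
  ∂PUX = UX − PX + PU.
This gives a 27×18 integer matrix of rank 17; reducing to Smith normal form yields diagonal entries (1,1,1,1,1,1,1,1,1,1,1,1,1,1,1,1,1).

Reading off H_k = ker ∂_k / im ∂_{k+1}:

  H_0: rank C_0 − rank ∂_1 = 9 − 8 = 1, and the invariant factors of ∂_1 are all 1, so H_0 ≅ Z.
  H_1: rank ker ∂_1 − rank ∂_2 = (27 − 8) − 17 = 2, and the invariant factors of ∂_2 are all 1, so H_1 ≅ Z^2.
  H_2: rank ker ∂_2 − rank ∂_3 = (18 − 17) − 0 = 1, and there is no ∂_3, so H_2 ≅ Z.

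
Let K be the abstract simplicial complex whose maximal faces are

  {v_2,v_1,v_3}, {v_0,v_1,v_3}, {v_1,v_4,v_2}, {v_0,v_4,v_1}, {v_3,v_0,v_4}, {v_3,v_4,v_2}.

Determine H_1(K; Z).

We work with the vertex ordering v_0 < v_1 < v_2 < v_3 < v_4. The simplices of K, each written with vertices in increasing order, are:

  0-simplices (5): [v_0], [v_1], [v_2], [v_3], [v_4]
  1-simplices (9): [v_0,v_1], [v_0,v_3], [v_0,v_4], [v_1,v_2], [v_1,v_3], [v_1,v_4], [v_2,v_3], [v_2,v_4], [v_3,v_4]
  2-simplices (6): [v_0,v_1,v_3], [v_0,v_1,v_4], [v_0,v_3,v_4], [v_1,v_2,v_3], [v_1,v_2,v_4], [v_2,v_3,v_4]

giving chain groups C_0 ≅ Z^5, C_1 ≅ Z^9, C_2 ≅ Z^6.

Boundary ∂_1: C_1 → C_0 maps an edge to its endpoints' difference, ∂[p,q] = q − p. For instance
  ∂[v_2,v_4] = [v_4] − [v_2].
This gives a 5×9 integer matrix of rank 4; reducing to Smith normal form yields diagonal entries (1,1,1,1).

Boundary ∂_2: C_2 → C_1 maps a triangle to the signed sum of its edges. For instance
  ∂[v_2,v_3,v_4] = [v_3,v_4] − [v_2,v_4] + [v_2,v_3],
  ∂[v_0,v_1,v_3] = [v_1,v_3] − [v_0,v_3] + [v_0,v_1].
As a 9×6 matrix over Z this has rank 5, with invariant factors (1,1,1,1,1).

Reading off H_k = ker ∂_k / im ∂_{k+1}:

  H_1: rank ker ∂_1 − rank ∂_2 = (9 − 4) − 5 = 0, and the invariant factors of ∂_2 are all 1, so H_1 = 0.

(K is a triangulation of the 2-sphere S^2.)

H_1 = 0.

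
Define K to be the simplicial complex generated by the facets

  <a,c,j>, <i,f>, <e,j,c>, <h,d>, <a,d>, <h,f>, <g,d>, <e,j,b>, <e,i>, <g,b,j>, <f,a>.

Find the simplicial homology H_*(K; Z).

K has 10 vertices, 16 edges, 4 triangles.
rank ∂_0 = 0, rank ∂_1 = 9 ⇒ b_0 = 10 − 0 − 9 = 1; all invariant factors of ∂_1 are 1 so no torsion. So H_0 = Z.
rank ∂_1 = 9, rank ∂_2 = 4 ⇒ b_1 = 16 − 9 − 4 = 3; all invariant factors of ∂_2 are 1 so no torsion. So H_1 = Z^3.
rank ∂_2 = 4, rank ∂_3 = 0 ⇒ b_2 = 4 − 4 − 0 = 0. So H_2 = 0.

H_0 ≅ Z,  H_1 ≅ Z^3,  H_2 = 0.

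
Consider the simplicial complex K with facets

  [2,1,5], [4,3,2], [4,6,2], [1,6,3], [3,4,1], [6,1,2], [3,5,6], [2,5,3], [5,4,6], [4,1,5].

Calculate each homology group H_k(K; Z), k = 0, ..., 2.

H_0 ≅ Z,  H_1 ≅ Z_2,  H_2 = 0.

Fix the vertex order 1 < 2 < 3 < 4 < 5 < 6 and write every simplex with vertices in increasing order. Then dim K = 2 and the simplices of K are:

  0-simplices (6): [1], [2], [3], [4], [5], [6]
  1-simplices (15): [1,2], [1,3], [1,4], [1,5], [1,6], [2,3], [2,4], [2,5], [2,6], [3,4], [3,5], [3,6], [4,5], [4,6], [5,6]
  2-simplices (10): [1,2,5], [1,2,6], [1,3,4], [1,3,6], [1,4,5], [2,3,4], [2,3,5], [2,4,6], [3,5,6], [4,5,6]

giving chain groups C_0 ≅ Z^6, C_1 ≅ Z^15, C_2 ≅ Z^10.

Boundary ∂_1: C_1 → C_0 maps an edge to its endpoints' difference, ∂[p,q] = q − p. For instance
  ∂[1,4] = [4] − [1].
As a 6×15 matrix over Z this has rank 5, with invariant factors (1,1,1,1,1).

∂_2: C_2 → C_1 maps a triangle to the signed sum of its edges. For instance
  ∂[2,4,6] = [4,6] − [2,6] + [2,4],
  ∂[1,2,5] = [2,5] − [1,5] + [1,2].
The resulting 15×10 matrix has rank 10, and its Smith normal form has invariant factors (1,1,1,1,1,1,1,1,1,2).

Now H_k = ker ∂_k / im ∂_{k+1}, so:

  H_0: rank C_0 − rank ∂_1 = 6 − 5 = 1, and the invariant factors of ∂_1 are all 1, so H_0 ≅ Z.
  H_1: rank ker ∂_1 − rank ∂_2 = (15 − 5) − 10 = 0, and ∂_2 has invariant factor 2 > 1, so H_1 ≅ Z_2.
  H_2: rank ker ∂_2 − rank ∂_3 = (10 − 10) − 0 = 0, and there is no ∂_3, so H_2 ≅ 0.

As a check, the Euler characteristic is 6 − 15 + 10 = 1, which agrees with 1 − 0 + 0 = 1.
(K is a triangulation of the real projective plane RP^2.)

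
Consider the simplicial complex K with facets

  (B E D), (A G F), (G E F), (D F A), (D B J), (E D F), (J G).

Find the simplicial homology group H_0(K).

K has 7 vertices, 13 edges, 6 triangles.
rank ∂_0 = 0, rank ∂_1 = 6 ⇒ b_0 = 7 − 0 − 6 = 1; all invariant factors of ∂_1 are 1 so no torsion. So H_0 = Z.

H_0 ≅ Z.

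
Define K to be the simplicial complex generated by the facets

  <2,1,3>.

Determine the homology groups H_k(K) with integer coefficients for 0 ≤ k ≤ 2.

H_0 ≅ Z,  H_1 = 0,  H_2 = 0.

Take the total order 1 < 2 < 3 on the vertex set. Then K (dimension 2) consists of the simplices:

  0-simplices (3): [1], [2], [3]
  1-simplices (3): [1,2], [1,3], [2,3]
  2-simplices (1): [1,2,3]

Hence C_0 ≅ Z^3, C_1 ≅ Z^3, C_2 ≅ Z^1.

Boundary ∂_1: C_1 → C_0 sends each edge [p,q] (with p < q) to q − p. For instance
  ∂[2,3] = [3] − [2].
As a 3×3 matrix over Z this has rank 2, with invariant factors (1,1).

The boundary map ∂_2: C_2 → C_1 acts by ∂[p,q,r] = [q,r] − [p,r] + [p,q]. For instance
  ∂[1,2,3] = [2,3] − [1,3] + [1,2].
The 3×1 boundary matrix has rank 1 and Smith normal form diag(1).

From H_k ≅ ker(∂_k) / im(∂_{k+1}) we obtain:

  H_0: rank C_0 − rank ∂_1 = 3 − 2 = 1, and the invariant factors of ∂_1 are all 1, so H_0 = Z.
  H_1: rank ker ∂_1 − rank ∂_2 = (3 − 2) − 1 = 0, and the invariant factors of ∂_2 are all 1, so H_1 = 0.
  H_2: rank ker ∂_2 − rank ∂_3 = (1 − 1) − 0 = 0, and there is no ∂_3, so H_2 = 0.

As a check, the Euler characteristic is 3 − 3 + 1 = 1, which agrees with 1 − 0 + 0 = 1.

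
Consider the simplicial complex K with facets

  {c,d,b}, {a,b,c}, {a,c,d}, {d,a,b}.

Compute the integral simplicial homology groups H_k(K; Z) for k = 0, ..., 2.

Take the total order a < b < c < d on the vertex set. Then K (dimension 2) consists of the simplices:

  0-simplices (4): a, b, c, d
  1-simplices (6): ab, ac, ad, bc, bd, cd
  2-simplices (4): abc, abd, acd, bcd

so the chain groups are C_0 ≅ Z^4, C_1 ≅ Z^6, C_2 ≅ Z^4.

∂_1: C_1 → C_0 is given by ∂[p,q] = [q] − [p].
This gives a 4×6 integer matrix of rank 3; reducing to Smith normal form yields diagonal entries (1,1,1).

The boundary map ∂_2: C_2 → C_1 sends each 2-simplex [p,q,r] to [q,r] − [p,r] + [p,q]. For instance
  ∂acd = cd − ad + ac,
  ∂bcd = cd − bd + bc.
This gives a 6×4 integer matrix of rank 3; reducing to Smith normal form yields diagonal entries (1,1,1).

From H_k ≅ ker(∂_k) / im(∂_{k+1}) we obtain:

  H_0: rank C_0 − rank ∂_1 = 4 − 3 = 1, and the invariant factors of ∂_1 are all 1, so H_0 ≅ Z.
  H_1: rank ker ∂_1 − rank ∂_2 = (6 − 3) − 3 = 0, and the invariant factors of ∂_2 are all 1, so H_1 ≅ 0.
  H_2: rank ker ∂_2 − rank ∂_3 = (4 − 3) − 0 = 1, and there is no ∂_3, so H_2 ≅ Z.

As a check, the Euler characteristic is 4 − 6 + 4 = 2, which agrees with 1 − 0 + 1 = 2.

H_0 = Z,  H_1 = 0,  H_2 = Z.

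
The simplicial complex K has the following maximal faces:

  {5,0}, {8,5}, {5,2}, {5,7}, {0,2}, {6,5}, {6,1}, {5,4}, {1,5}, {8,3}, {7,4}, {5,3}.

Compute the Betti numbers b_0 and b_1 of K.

b_0 = 1, b_1 = 4.

K has 9 vertices, 12 edges.
rank ∂_0 = 0, rank ∂_1 = 8 ⇒ b_0 = 9 − 0 − 8 = 1; all invariant factors of ∂_1 are 1 so no torsion. So H_0 ≅ Z.
rank ∂_1 = 8, rank ∂_2 = 0 ⇒ b_1 = 12 − 8 − 0 = 4. So H_1 ≅ Z^4.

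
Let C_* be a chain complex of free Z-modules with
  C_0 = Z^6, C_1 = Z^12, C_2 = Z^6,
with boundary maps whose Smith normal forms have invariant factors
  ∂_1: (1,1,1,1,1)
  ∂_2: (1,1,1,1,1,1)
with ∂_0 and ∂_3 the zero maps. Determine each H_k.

H_0 = Z,  H_1 = Z,  H_2 = 0.

H_0: b_0 = 6 − 0 − 5 = 1; torsion from ∂_1 factors > 1: none. So H_0 = Z.
H_1: b_1 = 12 − 5 − 6 = 1; torsion from ∂_2 factors > 1: none. So H_1 = Z.
H_2: b_2 = 6 − 6 − 0 = 0; torsion from ∂_3 factors > 1: none. So H_2 = 0.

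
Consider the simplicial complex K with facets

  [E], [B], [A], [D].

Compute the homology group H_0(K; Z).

H_0 = Z^4.

We work with the vertex ordering A < B < D < E. The simplices of K, each written with vertices in increasing order, are:

  0-simplices (4): A, B, D, E

Hence C_0 ≅ Z^4.

Now H_k = ker ∂_k / im ∂_{k+1}, so:

  H_0: rank C_0 − rank ∂_1 = 4 − 0 = 4, and there is no ∂_1, so H_0 = Z^4.

(K is a triangulation of a set of 4 points.)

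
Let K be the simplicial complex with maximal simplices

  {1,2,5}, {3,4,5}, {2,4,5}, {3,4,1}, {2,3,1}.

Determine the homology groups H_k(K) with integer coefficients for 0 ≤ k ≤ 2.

Take the total order 1 < 2 < 3 < 4 < 5 on the vertex set. Then K (dimension 2) consists of the simplices:

  0-simplices (5): [1], [2], [3], [4], [5]
  1-simplices (10): [1,2], [1,3], [1,4], [1,5], [2,3], [2,4], [2,5], [3,4], [3,5], [4,5]
  2-simplices (5): [1,2,3], [1,2,5], [1,3,4], [2,4,5], [3,4,5]

Hence C_0 ≅ Z^5, C_1 ≅ Z^10, C_2 ≅ Z^5.

∂_1: C_1 → C_0 maps an edge to its endpoints' difference, ∂[p,q] = q − p.
The 5×10 boundary matrix has rank 4 and Smith normal form diag(1,1,1,1).

The boundary map ∂_2: C_2 → C_1 maps a triangle to the signed sum of its edges. For instance
  ∂[3,4,5] = [4,5] − [3,5] + [3,4],
  ∂[1,2,5] = [2,5] − [1,5] + [1,2].
As a 10×5 matrix over Z this has rank 5, with invariant factors (1,1,1,1,1).

From H_k ≅ ker(∂_k) / im(∂_{k+1}) we obtain:

  H_0: rank C_0 − rank ∂_1 = 5 − 4 = 1, and the invariant factors of ∂_1 are all 1, so H_0 ≅ Z.
  H_1: rank ker ∂_1 − rank ∂_2 = (10 − 4) − 5 = 1, and the invariant factors of ∂_2 are all 1, so H_1 ≅ Z.
  H_2: rank ker ∂_2 − rank ∂_3 = (5 − 5) − 0 = 0, and there is no ∂_3, so H_2 ≅ 0.

(K is a triangulation of the Möbius band.)

H_0 ≅ Z,  H_1 ≅ Z,  H_2 = 0.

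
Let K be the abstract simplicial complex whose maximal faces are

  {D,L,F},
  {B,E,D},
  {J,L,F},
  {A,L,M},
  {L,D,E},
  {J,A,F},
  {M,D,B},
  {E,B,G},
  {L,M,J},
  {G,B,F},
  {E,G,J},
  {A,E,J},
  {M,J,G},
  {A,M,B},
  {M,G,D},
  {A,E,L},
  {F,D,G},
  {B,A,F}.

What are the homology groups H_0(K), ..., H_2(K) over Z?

We work with the vertex ordering A < B < D < E < F < G < J < L < M. The simplices of K, each written with vertices in increasing order, are:

  0-simplices (9): A, B, D, E, F, G, J, L, M
  1-simplices (27): AB, AE, AF, AJ, AL, AM, BD, BE, BF, BG, BM, DE, DF, DG, DL, DM, EG, EJ, EL, FG, FJ, FL, GJ, GM, JL, JM, LM
  2-simplices (18): ABF, ABM, AEJ, AEL, AFJ, ALM, BDE, BDM, BEG, BFG, DEL, DFG, DFL, DGM, EGJ, FJL, GJM, JLM

so the chain groups are C_0 ≅ Z^9, C_1 ≅ Z^27, C_2 ≅ Z^18.

∂_1: C_1 → C_0 is given by ∂[p,q] = [q] − [p].
As a 9×27 matrix over Z this has rank 8, with invariant factors (1,1,1,1,1,1,1,1).

The boundary map ∂_2: C_2 → C_1 acts by ∂[p,q,r] = [q,r] − [p,r] + [p,q]. For instance
  ∂FJL = JL − FL + FJ,
  ∂ALM = LM − AM + AL.
As a 27×18 matrix over Z this has rank 18, with invariant factors (1,1,1,1,1,1,1,1,1,1,1,1,1,1,1,1,1,2).

Reading off H_k = ker ∂_k / im ∂_{k+1}:

  H_0: rank C_0 − rank ∂_1 = 9 − 8 = 1, and the invariant factors of ∂_1 are all 1, so H_0 ≅ Z.
  H_1: rank ker ∂_1 − rank ∂_2 = (27 − 8) − 18 = 1, and ∂_2 has invariant factor 2 > 1, so H_1 ≅ Z ⊕ Z/2Z.
  H_2: rank ker ∂_2 − rank ∂_3 = (18 − 18) − 0 = 0, and there is no ∂_3, so H_2 ≅ 0.

As a check, the Euler characteristic is 9 − 27 + 18 = 0, which agrees with 1 − 1 + 0 = 0.

H_0 ≅ Z,  H_1 ≅ Z ⊕ Z/2Z,  H_2 = 0.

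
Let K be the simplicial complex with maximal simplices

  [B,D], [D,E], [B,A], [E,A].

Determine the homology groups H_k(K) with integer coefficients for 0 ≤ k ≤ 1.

H_0 = Z,  H_1 = Z.

Fix the vertex order A < B < D < E and write every simplex with vertices in increasing order. Then dim K = 1 and the simplices of K are:

  0-simplices (4): A, B, D, E
  1-simplices (4): AB, AE, BD, DE

Hence C_0 ≅ Z^4, C_1 ≅ Z^4.

Boundary ∂_1: C_1 → C_0 maps an edge to its endpoints' difference, ∂[p,q] = q − p. For instance
  ∂DE = E − D.
The resulting 4×4 matrix has rank 3, and its Smith normal form has invariant factors (1,1,1).

Now H_k = ker ∂_k / im ∂_{k+1}, so:

  H_0: rank C_0 − rank ∂_1 = 4 − 3 = 1, and the invariant factors of ∂_1 are all 1, so H_0 ≅ Z.
  H_1: rank ker ∂_1 − rank ∂_2 = (4 − 3) − 0 = 1, and there is no ∂_2, so H_1 ≅ Z.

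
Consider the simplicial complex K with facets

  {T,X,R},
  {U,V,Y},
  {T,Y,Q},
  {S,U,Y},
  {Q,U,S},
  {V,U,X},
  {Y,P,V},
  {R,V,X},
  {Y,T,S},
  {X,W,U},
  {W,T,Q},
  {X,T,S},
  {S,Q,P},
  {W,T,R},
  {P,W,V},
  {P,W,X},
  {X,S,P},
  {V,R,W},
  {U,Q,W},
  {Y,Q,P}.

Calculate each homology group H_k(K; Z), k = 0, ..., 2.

Take the total order P < Q < R < S < T < U < V < W < X < Y on the vertex set. Then K (dimension 2) consists of the simplices:

  0-simplices (10): P, Q, R, S, T, U, V, W, X, Y
  1-simplices (30): PQ, PS, PV, PW, PX, PY, QS, QT, QU, QW, QY, RT, RV, RW, RX, ST, SU, SX, SY, TW, TX, TY, UV, UW, UX, UY, VW, VX, VY, WX
  2-simplices (20): PQS, PQY, PSX, PVW, PVY, PWX, QSU, QTW, QTY, QUW, RTW, RTX, RVW, RVX, STX, STY, SUY, UVX, UVY, UWX

so the chain groups are C_0 ≅ Z^10, C_1 ≅ Z^30, C_2 ≅ Z^20.

The boundary map ∂_1: C_1 → C_0 sends each edge [p,q] (with p < q) to q − p. For instance
  ∂UX = X − U.
This gives a 10×30 integer matrix of rank 9; reducing to Smith normal form yields diagonal entries (1,1,1,1,1,1,1,1,1).

Boundary ∂_2: C_2 → C_1 sends each 2-simplex [p,q,r] to [q,r] − [p,r] + [p,q]. For instance
  ∂RTW = TW − RW + RT,
  ∂STY = TY − SY + ST.
This gives a 30×20 integer matrix of rank 20; reducing to Smith normal form yields diagonal entries (1,1,1,1,1,1,1,1,1,1,1,1,1,1,1,1,1,1,1,2).

Reading off H_k = ker ∂_k / im ∂_{k+1}:

  H_0: rank C_0 − rank ∂_1 = 10 − 9 = 1, and the invariant factors of ∂_1 are all 1, so H_0 ≅ Z.
  H_1: rank ker ∂_1 − rank ∂_2 = (30 − 9) − 20 = 1, and ∂_2 has invariant factor 2 > 1, so H_1 ≅ Z ⊕ Z_2.
  H_2: rank ker ∂_2 − rank ∂_3 = (20 − 20) − 0 = 0, and there is no ∂_3, so H_2 ≅ 0.

H_0 ≅ Z,  H_1 ≅ Z ⊕ Z_2,  H_2 = 0.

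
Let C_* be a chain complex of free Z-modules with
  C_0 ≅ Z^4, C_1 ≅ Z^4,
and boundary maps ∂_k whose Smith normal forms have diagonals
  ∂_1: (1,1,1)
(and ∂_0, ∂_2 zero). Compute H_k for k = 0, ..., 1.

H_0: b_0 = 4 − 0 − 3 = 1; torsion from ∂_1 factors > 1: none. So H_0 = Z.
H_1: b_1 = 4 − 3 − 0 = 1; torsion from ∂_2 factors > 1: none. So H_1 = Z.

H_0 = Z,  H_1 = Z.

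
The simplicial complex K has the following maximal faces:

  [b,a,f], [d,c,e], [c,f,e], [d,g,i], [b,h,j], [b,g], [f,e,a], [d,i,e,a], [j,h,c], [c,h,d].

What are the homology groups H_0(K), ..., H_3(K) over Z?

Take the total order a < b < c < d < e < f < g < h < i < j on the vertex set. Then K (dimension 3) consists of the simplices:

  0-simplices (10): a, b, c, d, e, f, g, h, i, j
  1-simplices (22): ab, ad, ae, af, ai, bf, bg, bh, bj, cd, ce, cf, ch, cj, de, dg, dh, di, ef, ei, gi, hj
  2-simplices (12): abf, ade, adi, aef, aei, bhj, cde, cdh, cef, chj, dei, dgi
  3-simplices (1): adei

giving chain groups C_0 ≅ Z^10, C_1 ≅ Z^22, C_2 ≅ Z^12, C_3 ≅ Z^1.

∂_1: C_1 → C_0 is given by ∂[p,q] = [q] − [p]. For instance
  ∂cf = f − c.
The 10×22 boundary matrix has rank 9 and Smith normal form diag(1,1,1,1,1,1,1,1,1).

∂_2: C_2 → C_1 maps a triangle to the signed sum of its edges. For instance
  ∂cdh = dh − ch + cd,
  ∂bhj = hj − bj + bh.
The resulting 22×12 matrix has rank 11, and its Smith normal form has invariant factors (1,1,1,1,1,1,1,1,1,1,1).

Boundary ∂_3: C_3 → C_2 sends each 3-simplex σ to the alternating sum Σ_i (−1)^i (σ with its i-th vertex removed). For instance
  ∂adei = dei − aei + adi − ade.
The 12×1 boundary matrix has rank 1 and Smith normal form diag(1).

Computing H_k = (kernel of ∂_k) / (image of ∂_{k+1}):

  H_0: rank C_0 − rank ∂_1 = 10 − 9 = 1, and the invariant factors of ∂_1 are all 1, so H_0 = Z.
  H_1: rank ker ∂_1 − rank ∂_2 = (22 − 9) − 11 = 2, and the invariant factors of ∂_2 are all 1, so H_1 = Z^2.
  H_2: rank ker ∂_2 − rank ∂_3 = (12 − 11) − 1 = 0, and the invariant factors of ∂_3 are all 1, so H_2 = 0.
  H_3: rank ker ∂_3 − rank ∂_4 = (1 − 1) − 0 = 0, and there is no ∂_4, so H_3 = 0.

H_0 ≅ Z,  H_1 ≅ Z^2,  H_2 = 0,  H_3 = 0.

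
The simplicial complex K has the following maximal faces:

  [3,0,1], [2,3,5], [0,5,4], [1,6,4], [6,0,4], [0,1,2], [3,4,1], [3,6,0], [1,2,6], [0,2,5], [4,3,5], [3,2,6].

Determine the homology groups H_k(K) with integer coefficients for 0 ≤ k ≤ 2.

H_0 ≅ Z,  H_1 ≅ Z_2,  H_2 = 0.

K has 7 vertices, 18 edges, 12 triangles.
rank ∂_0 = 0, rank ∂_1 = 6 ⇒ b_0 = 7 − 0 − 6 = 1; all invariant factors of ∂_1 are 1 so no torsion. So H_0 ≅ Z.
rank ∂_1 = 6, rank ∂_2 = 12 ⇒ b_1 = 18 − 6 − 12 = 0; ∂_2 has invariant factor(s) [2] giving torsion. So H_1 ≅ Z_2.
rank ∂_2 = 12, rank ∂_3 = 0 ⇒ b_2 = 12 − 12 − 0 = 0. So H_2 ≅ 0.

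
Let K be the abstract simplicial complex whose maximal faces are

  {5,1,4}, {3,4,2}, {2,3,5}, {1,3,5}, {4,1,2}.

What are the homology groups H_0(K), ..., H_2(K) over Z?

Take the total order 1 < 2 < 3 < 4 < 5 on the vertex set. Then K (dimension 2) consists of the simplices:

  0-simplices (5): [1], [2], [3], [4], [5]
  1-simplices (10): [1,2], [1,3], [1,4], [1,5], [2,3], [2,4], [2,5], [3,4], [3,5], [4,5]
  2-simplices (5): [1,2,4], [1,3,5], [1,4,5], [2,3,4], [2,3,5]

Hence C_0 ≅ Z^5, C_1 ≅ Z^10, C_2 ≅ Z^5.

Boundary ∂_1: C_1 → C_0 sends each edge [p,q] (with p < q) to q − p. For instance
  ∂[1,2] = [2] − [1].
The resulting 5×10 matrix has rank 4, and its Smith normal form has invariant factors (1,1,1,1).

∂_2: C_2 → C_1 sends each 2-simplex [p,q,r] to [q,r] − [p,r] + [p,q]. For instance
  ∂[1,2,4] = [2,4] − [1,4] + [1,2],
  ∂[1,4,5] = [4,5] − [1,5] + [1,4].
The 10×5 boundary matrix has rank 5 and Smith normal form diag(1,1,1,1,1).

From H_k ≅ ker(∂_k) / im(∂_{k+1}) we obtain:

  H_0: rank C_0 − rank ∂_1 = 5 − 4 = 1, and the invariant factors of ∂_1 are all 1, so H_0 ≅ Z.
  H_1: rank ker ∂_1 − rank ∂_2 = (10 − 4) − 5 = 1, and the invariant factors of ∂_2 are all 1, so H_1 ≅ Z.
  H_2: rank ker ∂_2 − rank ∂_3 = (5 − 5) − 0 = 0, and there is no ∂_3, so H_2 ≅ 0.

(K is a triangulation of the Möbius band.)

H_0 ≅ Z,  H_1 ≅ Z,  H_2 = 0.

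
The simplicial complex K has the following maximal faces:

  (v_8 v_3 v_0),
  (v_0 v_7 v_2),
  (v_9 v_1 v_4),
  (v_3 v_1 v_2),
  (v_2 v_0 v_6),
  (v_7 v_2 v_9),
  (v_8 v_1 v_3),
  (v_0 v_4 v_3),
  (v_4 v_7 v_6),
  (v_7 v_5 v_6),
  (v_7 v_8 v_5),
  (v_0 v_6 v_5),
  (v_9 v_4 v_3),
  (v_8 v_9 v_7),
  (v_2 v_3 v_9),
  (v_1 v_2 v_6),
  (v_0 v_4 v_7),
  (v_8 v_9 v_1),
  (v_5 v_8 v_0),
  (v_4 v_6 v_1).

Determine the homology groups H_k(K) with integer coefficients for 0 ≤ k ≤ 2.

Take the total order v_0 < v_1 < v_2 < v_3 < v_4 < v_5 < v_6 < v_7 < v_8 < v_9 on the vertex set. Then K (dimension 2) consists of the simplices:

  0-simplices (10): [v_0], [v_1], [v_2], [v_3], [v_4], [v_5], [v_6], [v_7], [v_8], [v_9]
  1-simplices (30): (30 of them)
  2-simplices (20): (20 of them)

Hence C_0 ≅ Z^10, C_1 ≅ Z^30, C_2 ≅ Z^20.

The boundary map ∂_1: C_1 → C_0 is given by ∂[p,q] = [q] − [p].
This gives a 10×30 integer matrix of rank 9; reducing to Smith normal form yields diagonal entries (1,1,1,1,1,1,1,1,1).

The boundary map ∂_2: C_2 → C_1 maps a triangle to the signed sum of its edges. For instance
  ∂[v_2,v_7,v_9] = [v_7,v_9] − [v_2,v_9] + [v_2,v_7],
  ∂[v_5,v_7,v_8] = [v_7,v_8] − [v_5,v_8] + [v_5,v_7].
As a 30×20 matrix over Z this has rank 20, with invariant factors (1,1,1,1,1,1,1,1,1,1,1,1,1,1,1,1,1,1,1,2).

Now H_k = ker ∂_k / im ∂_{k+1}, so:

  H_0: rank C_0 − rank ∂_1 = 10 − 9 = 1, and the invariant factors of ∂_1 are all 1, so H_0 ≅ Z.
  H_1: rank ker ∂_1 − rank ∂_2 = (30 − 9) − 20 = 1, and ∂_2 has invariant factor 2 > 1, so H_1 ≅ Z × Z/2.
  H_2: rank ker ∂_2 − rank ∂_3 = (20 − 20) − 0 = 0, and there is no ∂_3, so H_2 ≅ 0.

H_0 = Z,  H_1 = Z × Z/2,  H_2 = 0.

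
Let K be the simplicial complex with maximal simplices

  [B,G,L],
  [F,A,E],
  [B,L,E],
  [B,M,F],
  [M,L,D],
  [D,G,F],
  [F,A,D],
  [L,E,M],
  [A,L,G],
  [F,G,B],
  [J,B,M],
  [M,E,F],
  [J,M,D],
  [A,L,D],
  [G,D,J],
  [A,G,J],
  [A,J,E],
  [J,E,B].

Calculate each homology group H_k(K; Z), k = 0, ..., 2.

H_0 = Z,  H_1 = Z ⊕ Z/2,  H_2 = 0.

We work with the vertex ordering A < B < D < E < F < G < J < L < M. The simplices of K, each written with vertices in increasing order, are:

  0-simplices (9): A, B, D, E, F, G, J, L, M
  1-simplices (27): AD, AE, AF, AG, AJ, AL, BE, BF, BG, BJ, BL, BM, DF, DG, DJ, DL, DM, EF, EJ, EL, EM, FG, FM, GJ, GL, JM, LM
  2-simplices (18): ADF, ADL, AEF, AEJ, AGJ, AGL, BEJ, BEL, BFG, BFM, BGL, BJM, DFG, DGJ, DJM, DLM, EFM, ELM

Hence C_0 ≅ Z^9, C_1 ≅ Z^27, C_2 ≅ Z^18.

∂_1: C_1 → C_0 maps an edge to its endpoints' difference, ∂[p,q] = q − p.
The resulting 9×27 matrix has rank 8, and its Smith normal form has invariant factors (1,1,1,1,1,1,1,1).

Boundary ∂_2: C_2 → C_1 sends each 2-simplex [p,q,r] to [q,r] − [p,r] + [p,q]. For instance
  ∂ADF = DF − AF + AD,
  ∂BEJ = EJ − BJ + BE.
This gives a 27×18 integer matrix of rank 18; reducing to Smith normal form yields diagonal entries (1,1,1,1,1,1,1,1,1,1,1,1,1,1,1,1,1,2).

From H_k ≅ ker(∂_k) / im(∂_{k+1}) we obtain:

  H_0: rank C_0 − rank ∂_1 = 9 − 8 = 1, and the invariant factors of ∂_1 are all 1, so H_0 = Z.
  H_1: rank ker ∂_1 − rank ∂_2 = (27 − 8) − 18 = 1, and ∂_2 has invariant factor 2 > 1, so H_1 = Z ⊕ Z/2.
  H_2: rank ker ∂_2 − rank ∂_3 = (18 − 18) − 0 = 0, and there is no ∂_3, so H_2 = 0.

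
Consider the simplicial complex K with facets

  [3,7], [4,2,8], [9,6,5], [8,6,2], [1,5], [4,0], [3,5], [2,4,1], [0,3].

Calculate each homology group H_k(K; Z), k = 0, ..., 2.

H_0 ≅ Z,  H_1 ≅ Z^2,  H_2 = 0.

Fix the vertex order 0 < 1 < 2 < 3 < 4 < 5 < 6 < 7 < 8 < 9 and write every simplex with vertices in increasing order. Then dim K = 2 and the simplices of K are:

  0-simplices (10): [0], [1], [2], [3], [4], [5], [6], [7], [8], [9]
  1-simplices (15): [0,3], [0,4], [1,2], [1,4], [1,5], [2,4], [2,6], [2,8], [3,5], [3,7], [4,8], [5,6], [5,9], [6,8], [6,9]
  2-simplices (4): [1,2,4], [2,4,8], [2,6,8], [5,6,9]

Hence C_0 ≅ Z^10, C_1 ≅ Z^15, C_2 ≅ Z^4.

Boundary ∂_1: C_1 → C_0 is given by ∂[p,q] = [q] − [p].
The resulting 10×15 matrix has rank 9, and its Smith normal form has invariant factors (1,1,1,1,1,1,1,1,1).

Boundary ∂_2: C_2 → C_1 acts by ∂[p,q,r] = [q,r] − [p,r] + [p,q]. For instance
  ∂[5,6,9] = [6,9] − [5,9] + [5,6],
  ∂[2,4,8] = [4,8] − [2,8] + [2,4].
The 15×4 boundary matrix has rank 4 and Smith normal form diag(1,1,1,1).

Computing H_k = (kernel of ∂_k) / (image of ∂_{k+1}):

  H_0: rank C_0 − rank ∂_1 = 10 − 9 = 1, and the invariant factors of ∂_1 are all 1, so H_0 = Z.
  H_1: rank ker ∂_1 − rank ∂_2 = (15 − 9) − 4 = 2, and the invariant factors of ∂_2 are all 1, so H_1 = Z^2.
  H_2: rank ker ∂_2 − rank ∂_3 = (4 − 4) − 0 = 0, and there is no ∂_3, so H_2 = 0.

As a check, the Euler characteristic is 10 − 15 + 4 = -1, which agrees with 1 − 2 + 0 = -1.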